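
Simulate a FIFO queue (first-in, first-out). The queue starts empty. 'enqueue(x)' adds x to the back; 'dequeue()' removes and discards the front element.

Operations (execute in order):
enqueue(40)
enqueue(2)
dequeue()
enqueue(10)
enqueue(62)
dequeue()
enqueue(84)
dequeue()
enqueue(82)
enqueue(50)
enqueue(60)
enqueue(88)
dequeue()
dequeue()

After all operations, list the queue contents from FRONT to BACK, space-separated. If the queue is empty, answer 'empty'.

enqueue(40): [40]
enqueue(2): [40, 2]
dequeue(): [2]
enqueue(10): [2, 10]
enqueue(62): [2, 10, 62]
dequeue(): [10, 62]
enqueue(84): [10, 62, 84]
dequeue(): [62, 84]
enqueue(82): [62, 84, 82]
enqueue(50): [62, 84, 82, 50]
enqueue(60): [62, 84, 82, 50, 60]
enqueue(88): [62, 84, 82, 50, 60, 88]
dequeue(): [84, 82, 50, 60, 88]
dequeue(): [82, 50, 60, 88]

Answer: 82 50 60 88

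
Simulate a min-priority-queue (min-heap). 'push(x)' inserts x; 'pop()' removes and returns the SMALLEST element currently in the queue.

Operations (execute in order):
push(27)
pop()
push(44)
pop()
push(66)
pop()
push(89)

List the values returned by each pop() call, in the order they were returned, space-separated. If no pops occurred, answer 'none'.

Answer: 27 44 66

Derivation:
push(27): heap contents = [27]
pop() → 27: heap contents = []
push(44): heap contents = [44]
pop() → 44: heap contents = []
push(66): heap contents = [66]
pop() → 66: heap contents = []
push(89): heap contents = [89]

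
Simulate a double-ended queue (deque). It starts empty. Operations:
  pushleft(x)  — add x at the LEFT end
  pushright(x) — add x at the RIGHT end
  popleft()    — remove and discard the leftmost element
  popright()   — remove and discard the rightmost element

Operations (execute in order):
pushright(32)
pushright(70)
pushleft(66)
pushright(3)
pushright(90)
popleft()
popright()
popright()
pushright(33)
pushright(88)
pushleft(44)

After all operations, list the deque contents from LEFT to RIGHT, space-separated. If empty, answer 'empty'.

Answer: 44 32 70 33 88

Derivation:
pushright(32): [32]
pushright(70): [32, 70]
pushleft(66): [66, 32, 70]
pushright(3): [66, 32, 70, 3]
pushright(90): [66, 32, 70, 3, 90]
popleft(): [32, 70, 3, 90]
popright(): [32, 70, 3]
popright(): [32, 70]
pushright(33): [32, 70, 33]
pushright(88): [32, 70, 33, 88]
pushleft(44): [44, 32, 70, 33, 88]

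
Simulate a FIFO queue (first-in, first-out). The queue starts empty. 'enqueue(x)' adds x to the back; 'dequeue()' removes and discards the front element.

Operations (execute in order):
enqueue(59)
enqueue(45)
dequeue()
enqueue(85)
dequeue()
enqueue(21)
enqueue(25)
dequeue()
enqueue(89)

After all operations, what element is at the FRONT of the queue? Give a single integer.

Answer: 21

Derivation:
enqueue(59): queue = [59]
enqueue(45): queue = [59, 45]
dequeue(): queue = [45]
enqueue(85): queue = [45, 85]
dequeue(): queue = [85]
enqueue(21): queue = [85, 21]
enqueue(25): queue = [85, 21, 25]
dequeue(): queue = [21, 25]
enqueue(89): queue = [21, 25, 89]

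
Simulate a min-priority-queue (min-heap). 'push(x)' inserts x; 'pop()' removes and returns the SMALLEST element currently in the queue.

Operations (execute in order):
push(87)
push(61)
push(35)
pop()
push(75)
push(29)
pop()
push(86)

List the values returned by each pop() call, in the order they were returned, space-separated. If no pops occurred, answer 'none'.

push(87): heap contents = [87]
push(61): heap contents = [61, 87]
push(35): heap contents = [35, 61, 87]
pop() → 35: heap contents = [61, 87]
push(75): heap contents = [61, 75, 87]
push(29): heap contents = [29, 61, 75, 87]
pop() → 29: heap contents = [61, 75, 87]
push(86): heap contents = [61, 75, 86, 87]

Answer: 35 29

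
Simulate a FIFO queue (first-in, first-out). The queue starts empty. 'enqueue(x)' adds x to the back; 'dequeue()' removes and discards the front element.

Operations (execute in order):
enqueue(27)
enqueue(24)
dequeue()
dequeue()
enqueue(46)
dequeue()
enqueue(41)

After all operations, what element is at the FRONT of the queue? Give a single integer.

Answer: 41

Derivation:
enqueue(27): queue = [27]
enqueue(24): queue = [27, 24]
dequeue(): queue = [24]
dequeue(): queue = []
enqueue(46): queue = [46]
dequeue(): queue = []
enqueue(41): queue = [41]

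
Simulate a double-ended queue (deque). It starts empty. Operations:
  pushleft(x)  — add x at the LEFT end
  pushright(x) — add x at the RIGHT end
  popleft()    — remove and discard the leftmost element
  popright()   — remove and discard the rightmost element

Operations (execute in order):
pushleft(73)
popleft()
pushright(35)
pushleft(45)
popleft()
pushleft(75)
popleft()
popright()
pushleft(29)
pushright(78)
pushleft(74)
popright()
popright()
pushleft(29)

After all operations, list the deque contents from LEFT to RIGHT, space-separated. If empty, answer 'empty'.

pushleft(73): [73]
popleft(): []
pushright(35): [35]
pushleft(45): [45, 35]
popleft(): [35]
pushleft(75): [75, 35]
popleft(): [35]
popright(): []
pushleft(29): [29]
pushright(78): [29, 78]
pushleft(74): [74, 29, 78]
popright(): [74, 29]
popright(): [74]
pushleft(29): [29, 74]

Answer: 29 74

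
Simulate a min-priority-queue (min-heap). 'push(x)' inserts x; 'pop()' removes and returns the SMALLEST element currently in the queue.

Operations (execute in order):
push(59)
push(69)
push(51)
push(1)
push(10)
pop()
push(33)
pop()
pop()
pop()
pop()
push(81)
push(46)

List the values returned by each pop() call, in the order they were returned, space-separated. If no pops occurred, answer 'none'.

push(59): heap contents = [59]
push(69): heap contents = [59, 69]
push(51): heap contents = [51, 59, 69]
push(1): heap contents = [1, 51, 59, 69]
push(10): heap contents = [1, 10, 51, 59, 69]
pop() → 1: heap contents = [10, 51, 59, 69]
push(33): heap contents = [10, 33, 51, 59, 69]
pop() → 10: heap contents = [33, 51, 59, 69]
pop() → 33: heap contents = [51, 59, 69]
pop() → 51: heap contents = [59, 69]
pop() → 59: heap contents = [69]
push(81): heap contents = [69, 81]
push(46): heap contents = [46, 69, 81]

Answer: 1 10 33 51 59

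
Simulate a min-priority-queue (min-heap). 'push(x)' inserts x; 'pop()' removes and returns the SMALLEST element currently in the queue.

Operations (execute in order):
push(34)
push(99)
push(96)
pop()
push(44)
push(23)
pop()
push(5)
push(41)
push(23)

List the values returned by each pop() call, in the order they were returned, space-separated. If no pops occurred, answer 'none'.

Answer: 34 23

Derivation:
push(34): heap contents = [34]
push(99): heap contents = [34, 99]
push(96): heap contents = [34, 96, 99]
pop() → 34: heap contents = [96, 99]
push(44): heap contents = [44, 96, 99]
push(23): heap contents = [23, 44, 96, 99]
pop() → 23: heap contents = [44, 96, 99]
push(5): heap contents = [5, 44, 96, 99]
push(41): heap contents = [5, 41, 44, 96, 99]
push(23): heap contents = [5, 23, 41, 44, 96, 99]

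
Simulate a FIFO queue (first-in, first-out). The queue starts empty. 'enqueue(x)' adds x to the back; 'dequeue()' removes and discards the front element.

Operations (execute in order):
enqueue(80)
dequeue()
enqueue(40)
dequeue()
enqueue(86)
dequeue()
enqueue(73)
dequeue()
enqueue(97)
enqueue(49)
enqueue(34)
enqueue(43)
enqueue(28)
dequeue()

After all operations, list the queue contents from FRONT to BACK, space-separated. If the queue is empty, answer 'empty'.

Answer: 49 34 43 28

Derivation:
enqueue(80): [80]
dequeue(): []
enqueue(40): [40]
dequeue(): []
enqueue(86): [86]
dequeue(): []
enqueue(73): [73]
dequeue(): []
enqueue(97): [97]
enqueue(49): [97, 49]
enqueue(34): [97, 49, 34]
enqueue(43): [97, 49, 34, 43]
enqueue(28): [97, 49, 34, 43, 28]
dequeue(): [49, 34, 43, 28]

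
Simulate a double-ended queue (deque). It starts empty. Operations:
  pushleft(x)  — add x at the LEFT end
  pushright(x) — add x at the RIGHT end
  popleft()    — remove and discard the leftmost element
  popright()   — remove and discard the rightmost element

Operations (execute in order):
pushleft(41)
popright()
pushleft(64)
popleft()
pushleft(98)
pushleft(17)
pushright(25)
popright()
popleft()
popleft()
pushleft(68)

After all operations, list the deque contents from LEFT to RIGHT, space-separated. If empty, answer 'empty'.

Answer: 68

Derivation:
pushleft(41): [41]
popright(): []
pushleft(64): [64]
popleft(): []
pushleft(98): [98]
pushleft(17): [17, 98]
pushright(25): [17, 98, 25]
popright(): [17, 98]
popleft(): [98]
popleft(): []
pushleft(68): [68]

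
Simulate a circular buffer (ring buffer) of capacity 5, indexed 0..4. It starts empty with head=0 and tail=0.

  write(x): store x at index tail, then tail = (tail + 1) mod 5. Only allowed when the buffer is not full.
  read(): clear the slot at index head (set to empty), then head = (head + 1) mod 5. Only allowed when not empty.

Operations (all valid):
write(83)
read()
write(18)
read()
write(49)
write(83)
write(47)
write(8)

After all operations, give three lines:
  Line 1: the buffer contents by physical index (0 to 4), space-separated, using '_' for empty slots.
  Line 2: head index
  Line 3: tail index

write(83): buf=[83 _ _ _ _], head=0, tail=1, size=1
read(): buf=[_ _ _ _ _], head=1, tail=1, size=0
write(18): buf=[_ 18 _ _ _], head=1, tail=2, size=1
read(): buf=[_ _ _ _ _], head=2, tail=2, size=0
write(49): buf=[_ _ 49 _ _], head=2, tail=3, size=1
write(83): buf=[_ _ 49 83 _], head=2, tail=4, size=2
write(47): buf=[_ _ 49 83 47], head=2, tail=0, size=3
write(8): buf=[8 _ 49 83 47], head=2, tail=1, size=4

Answer: 8 _ 49 83 47
2
1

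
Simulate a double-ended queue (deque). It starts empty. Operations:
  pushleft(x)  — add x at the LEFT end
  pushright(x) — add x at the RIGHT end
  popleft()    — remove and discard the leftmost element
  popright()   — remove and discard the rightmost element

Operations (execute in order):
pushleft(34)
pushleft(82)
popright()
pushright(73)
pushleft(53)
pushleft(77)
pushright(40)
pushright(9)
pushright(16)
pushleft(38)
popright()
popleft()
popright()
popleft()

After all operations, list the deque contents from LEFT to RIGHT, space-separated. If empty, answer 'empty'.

pushleft(34): [34]
pushleft(82): [82, 34]
popright(): [82]
pushright(73): [82, 73]
pushleft(53): [53, 82, 73]
pushleft(77): [77, 53, 82, 73]
pushright(40): [77, 53, 82, 73, 40]
pushright(9): [77, 53, 82, 73, 40, 9]
pushright(16): [77, 53, 82, 73, 40, 9, 16]
pushleft(38): [38, 77, 53, 82, 73, 40, 9, 16]
popright(): [38, 77, 53, 82, 73, 40, 9]
popleft(): [77, 53, 82, 73, 40, 9]
popright(): [77, 53, 82, 73, 40]
popleft(): [53, 82, 73, 40]

Answer: 53 82 73 40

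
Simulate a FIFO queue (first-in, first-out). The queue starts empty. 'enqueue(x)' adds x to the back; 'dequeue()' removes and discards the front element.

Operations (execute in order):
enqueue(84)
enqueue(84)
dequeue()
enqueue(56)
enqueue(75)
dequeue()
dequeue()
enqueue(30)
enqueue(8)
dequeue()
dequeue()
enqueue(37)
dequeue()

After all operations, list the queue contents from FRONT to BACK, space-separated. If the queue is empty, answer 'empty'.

Answer: 37

Derivation:
enqueue(84): [84]
enqueue(84): [84, 84]
dequeue(): [84]
enqueue(56): [84, 56]
enqueue(75): [84, 56, 75]
dequeue(): [56, 75]
dequeue(): [75]
enqueue(30): [75, 30]
enqueue(8): [75, 30, 8]
dequeue(): [30, 8]
dequeue(): [8]
enqueue(37): [8, 37]
dequeue(): [37]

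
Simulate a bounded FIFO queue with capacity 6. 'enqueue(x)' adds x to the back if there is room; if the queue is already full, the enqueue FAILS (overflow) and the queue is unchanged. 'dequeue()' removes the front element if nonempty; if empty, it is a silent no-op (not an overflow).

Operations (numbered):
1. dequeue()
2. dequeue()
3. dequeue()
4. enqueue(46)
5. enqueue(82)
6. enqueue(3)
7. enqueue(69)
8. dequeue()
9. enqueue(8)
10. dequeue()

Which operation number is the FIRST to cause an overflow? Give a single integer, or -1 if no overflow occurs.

1. dequeue(): empty, no-op, size=0
2. dequeue(): empty, no-op, size=0
3. dequeue(): empty, no-op, size=0
4. enqueue(46): size=1
5. enqueue(82): size=2
6. enqueue(3): size=3
7. enqueue(69): size=4
8. dequeue(): size=3
9. enqueue(8): size=4
10. dequeue(): size=3

Answer: -1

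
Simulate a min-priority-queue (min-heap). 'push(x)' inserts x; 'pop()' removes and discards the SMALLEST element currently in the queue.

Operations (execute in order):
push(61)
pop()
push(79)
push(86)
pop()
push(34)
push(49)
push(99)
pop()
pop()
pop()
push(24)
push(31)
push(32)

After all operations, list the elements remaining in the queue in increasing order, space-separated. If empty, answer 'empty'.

Answer: 24 31 32 99

Derivation:
push(61): heap contents = [61]
pop() → 61: heap contents = []
push(79): heap contents = [79]
push(86): heap contents = [79, 86]
pop() → 79: heap contents = [86]
push(34): heap contents = [34, 86]
push(49): heap contents = [34, 49, 86]
push(99): heap contents = [34, 49, 86, 99]
pop() → 34: heap contents = [49, 86, 99]
pop() → 49: heap contents = [86, 99]
pop() → 86: heap contents = [99]
push(24): heap contents = [24, 99]
push(31): heap contents = [24, 31, 99]
push(32): heap contents = [24, 31, 32, 99]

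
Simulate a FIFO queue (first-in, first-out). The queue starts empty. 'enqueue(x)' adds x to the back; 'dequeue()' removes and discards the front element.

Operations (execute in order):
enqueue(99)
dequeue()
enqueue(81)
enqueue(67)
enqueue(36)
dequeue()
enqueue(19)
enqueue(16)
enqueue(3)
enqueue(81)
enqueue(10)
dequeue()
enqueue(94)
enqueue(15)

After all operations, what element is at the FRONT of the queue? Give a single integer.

enqueue(99): queue = [99]
dequeue(): queue = []
enqueue(81): queue = [81]
enqueue(67): queue = [81, 67]
enqueue(36): queue = [81, 67, 36]
dequeue(): queue = [67, 36]
enqueue(19): queue = [67, 36, 19]
enqueue(16): queue = [67, 36, 19, 16]
enqueue(3): queue = [67, 36, 19, 16, 3]
enqueue(81): queue = [67, 36, 19, 16, 3, 81]
enqueue(10): queue = [67, 36, 19, 16, 3, 81, 10]
dequeue(): queue = [36, 19, 16, 3, 81, 10]
enqueue(94): queue = [36, 19, 16, 3, 81, 10, 94]
enqueue(15): queue = [36, 19, 16, 3, 81, 10, 94, 15]

Answer: 36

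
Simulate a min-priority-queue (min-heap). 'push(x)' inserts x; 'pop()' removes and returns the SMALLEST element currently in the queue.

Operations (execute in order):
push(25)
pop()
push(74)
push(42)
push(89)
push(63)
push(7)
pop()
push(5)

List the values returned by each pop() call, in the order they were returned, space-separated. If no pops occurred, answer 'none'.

Answer: 25 7

Derivation:
push(25): heap contents = [25]
pop() → 25: heap contents = []
push(74): heap contents = [74]
push(42): heap contents = [42, 74]
push(89): heap contents = [42, 74, 89]
push(63): heap contents = [42, 63, 74, 89]
push(7): heap contents = [7, 42, 63, 74, 89]
pop() → 7: heap contents = [42, 63, 74, 89]
push(5): heap contents = [5, 42, 63, 74, 89]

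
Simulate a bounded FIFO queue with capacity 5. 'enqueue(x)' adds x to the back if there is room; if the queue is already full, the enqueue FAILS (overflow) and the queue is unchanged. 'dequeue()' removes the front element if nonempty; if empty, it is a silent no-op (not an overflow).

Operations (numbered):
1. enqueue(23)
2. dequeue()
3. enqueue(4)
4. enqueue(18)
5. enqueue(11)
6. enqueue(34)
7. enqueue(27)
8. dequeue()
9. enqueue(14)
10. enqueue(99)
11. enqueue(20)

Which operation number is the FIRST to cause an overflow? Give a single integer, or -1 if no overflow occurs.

Answer: 10

Derivation:
1. enqueue(23): size=1
2. dequeue(): size=0
3. enqueue(4): size=1
4. enqueue(18): size=2
5. enqueue(11): size=3
6. enqueue(34): size=4
7. enqueue(27): size=5
8. dequeue(): size=4
9. enqueue(14): size=5
10. enqueue(99): size=5=cap → OVERFLOW (fail)
11. enqueue(20): size=5=cap → OVERFLOW (fail)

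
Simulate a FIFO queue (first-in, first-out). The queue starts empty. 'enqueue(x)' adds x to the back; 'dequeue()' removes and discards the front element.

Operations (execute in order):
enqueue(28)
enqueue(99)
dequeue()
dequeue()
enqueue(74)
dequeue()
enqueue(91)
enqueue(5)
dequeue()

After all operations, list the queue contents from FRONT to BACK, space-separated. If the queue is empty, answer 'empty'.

Answer: 5

Derivation:
enqueue(28): [28]
enqueue(99): [28, 99]
dequeue(): [99]
dequeue(): []
enqueue(74): [74]
dequeue(): []
enqueue(91): [91]
enqueue(5): [91, 5]
dequeue(): [5]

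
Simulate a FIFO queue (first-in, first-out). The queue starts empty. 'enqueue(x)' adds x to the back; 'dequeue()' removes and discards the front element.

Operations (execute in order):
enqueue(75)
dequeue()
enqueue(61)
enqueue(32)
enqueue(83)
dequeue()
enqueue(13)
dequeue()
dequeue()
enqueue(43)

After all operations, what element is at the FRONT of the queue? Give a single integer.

Answer: 13

Derivation:
enqueue(75): queue = [75]
dequeue(): queue = []
enqueue(61): queue = [61]
enqueue(32): queue = [61, 32]
enqueue(83): queue = [61, 32, 83]
dequeue(): queue = [32, 83]
enqueue(13): queue = [32, 83, 13]
dequeue(): queue = [83, 13]
dequeue(): queue = [13]
enqueue(43): queue = [13, 43]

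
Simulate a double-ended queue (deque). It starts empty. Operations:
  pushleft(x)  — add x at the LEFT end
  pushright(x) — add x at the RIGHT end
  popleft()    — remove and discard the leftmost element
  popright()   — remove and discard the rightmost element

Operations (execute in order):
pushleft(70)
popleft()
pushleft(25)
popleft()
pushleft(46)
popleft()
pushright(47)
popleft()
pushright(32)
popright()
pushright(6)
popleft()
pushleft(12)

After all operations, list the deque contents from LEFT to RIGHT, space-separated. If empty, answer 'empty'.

Answer: 12

Derivation:
pushleft(70): [70]
popleft(): []
pushleft(25): [25]
popleft(): []
pushleft(46): [46]
popleft(): []
pushright(47): [47]
popleft(): []
pushright(32): [32]
popright(): []
pushright(6): [6]
popleft(): []
pushleft(12): [12]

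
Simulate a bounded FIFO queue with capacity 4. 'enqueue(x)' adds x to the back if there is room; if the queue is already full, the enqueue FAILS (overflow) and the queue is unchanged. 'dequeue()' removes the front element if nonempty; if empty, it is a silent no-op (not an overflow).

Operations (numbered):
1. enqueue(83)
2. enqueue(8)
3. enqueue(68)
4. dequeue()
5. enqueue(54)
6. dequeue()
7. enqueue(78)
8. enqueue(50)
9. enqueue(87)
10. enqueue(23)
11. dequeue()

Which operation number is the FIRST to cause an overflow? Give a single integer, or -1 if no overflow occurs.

Answer: 9

Derivation:
1. enqueue(83): size=1
2. enqueue(8): size=2
3. enqueue(68): size=3
4. dequeue(): size=2
5. enqueue(54): size=3
6. dequeue(): size=2
7. enqueue(78): size=3
8. enqueue(50): size=4
9. enqueue(87): size=4=cap → OVERFLOW (fail)
10. enqueue(23): size=4=cap → OVERFLOW (fail)
11. dequeue(): size=3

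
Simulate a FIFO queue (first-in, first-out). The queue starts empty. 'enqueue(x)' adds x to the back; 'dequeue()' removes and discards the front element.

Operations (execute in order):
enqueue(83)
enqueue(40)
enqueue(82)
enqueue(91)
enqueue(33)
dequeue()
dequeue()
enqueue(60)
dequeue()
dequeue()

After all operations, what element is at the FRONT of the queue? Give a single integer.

Answer: 33

Derivation:
enqueue(83): queue = [83]
enqueue(40): queue = [83, 40]
enqueue(82): queue = [83, 40, 82]
enqueue(91): queue = [83, 40, 82, 91]
enqueue(33): queue = [83, 40, 82, 91, 33]
dequeue(): queue = [40, 82, 91, 33]
dequeue(): queue = [82, 91, 33]
enqueue(60): queue = [82, 91, 33, 60]
dequeue(): queue = [91, 33, 60]
dequeue(): queue = [33, 60]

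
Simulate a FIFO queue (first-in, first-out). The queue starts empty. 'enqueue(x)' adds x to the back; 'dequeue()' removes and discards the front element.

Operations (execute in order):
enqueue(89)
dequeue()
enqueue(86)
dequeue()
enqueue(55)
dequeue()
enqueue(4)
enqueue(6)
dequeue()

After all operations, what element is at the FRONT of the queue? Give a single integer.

enqueue(89): queue = [89]
dequeue(): queue = []
enqueue(86): queue = [86]
dequeue(): queue = []
enqueue(55): queue = [55]
dequeue(): queue = []
enqueue(4): queue = [4]
enqueue(6): queue = [4, 6]
dequeue(): queue = [6]

Answer: 6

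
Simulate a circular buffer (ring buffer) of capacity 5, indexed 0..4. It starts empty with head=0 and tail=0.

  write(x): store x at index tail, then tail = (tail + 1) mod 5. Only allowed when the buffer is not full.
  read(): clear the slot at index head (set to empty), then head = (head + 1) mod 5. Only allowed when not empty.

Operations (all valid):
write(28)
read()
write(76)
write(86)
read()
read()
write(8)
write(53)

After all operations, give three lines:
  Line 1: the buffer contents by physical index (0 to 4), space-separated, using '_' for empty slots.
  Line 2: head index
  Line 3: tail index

Answer: _ _ _ 8 53
3
0

Derivation:
write(28): buf=[28 _ _ _ _], head=0, tail=1, size=1
read(): buf=[_ _ _ _ _], head=1, tail=1, size=0
write(76): buf=[_ 76 _ _ _], head=1, tail=2, size=1
write(86): buf=[_ 76 86 _ _], head=1, tail=3, size=2
read(): buf=[_ _ 86 _ _], head=2, tail=3, size=1
read(): buf=[_ _ _ _ _], head=3, tail=3, size=0
write(8): buf=[_ _ _ 8 _], head=3, tail=4, size=1
write(53): buf=[_ _ _ 8 53], head=3, tail=0, size=2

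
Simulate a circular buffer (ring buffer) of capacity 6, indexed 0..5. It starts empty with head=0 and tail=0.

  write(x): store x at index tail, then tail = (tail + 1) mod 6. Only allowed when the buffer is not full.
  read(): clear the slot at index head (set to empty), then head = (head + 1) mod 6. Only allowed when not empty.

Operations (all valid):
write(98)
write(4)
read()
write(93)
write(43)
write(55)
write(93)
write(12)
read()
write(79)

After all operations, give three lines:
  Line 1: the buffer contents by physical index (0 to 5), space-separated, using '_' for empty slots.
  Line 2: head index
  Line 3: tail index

Answer: 12 79 93 43 55 93
2
2

Derivation:
write(98): buf=[98 _ _ _ _ _], head=0, tail=1, size=1
write(4): buf=[98 4 _ _ _ _], head=0, tail=2, size=2
read(): buf=[_ 4 _ _ _ _], head=1, tail=2, size=1
write(93): buf=[_ 4 93 _ _ _], head=1, tail=3, size=2
write(43): buf=[_ 4 93 43 _ _], head=1, tail=4, size=3
write(55): buf=[_ 4 93 43 55 _], head=1, tail=5, size=4
write(93): buf=[_ 4 93 43 55 93], head=1, tail=0, size=5
write(12): buf=[12 4 93 43 55 93], head=1, tail=1, size=6
read(): buf=[12 _ 93 43 55 93], head=2, tail=1, size=5
write(79): buf=[12 79 93 43 55 93], head=2, tail=2, size=6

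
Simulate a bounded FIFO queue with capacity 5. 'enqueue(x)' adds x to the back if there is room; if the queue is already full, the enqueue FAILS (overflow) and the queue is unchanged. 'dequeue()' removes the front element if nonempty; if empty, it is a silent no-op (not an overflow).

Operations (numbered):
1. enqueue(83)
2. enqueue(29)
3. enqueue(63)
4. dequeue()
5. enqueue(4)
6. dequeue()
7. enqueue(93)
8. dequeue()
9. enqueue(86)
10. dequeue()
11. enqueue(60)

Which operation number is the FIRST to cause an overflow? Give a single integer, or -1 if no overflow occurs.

1. enqueue(83): size=1
2. enqueue(29): size=2
3. enqueue(63): size=3
4. dequeue(): size=2
5. enqueue(4): size=3
6. dequeue(): size=2
7. enqueue(93): size=3
8. dequeue(): size=2
9. enqueue(86): size=3
10. dequeue(): size=2
11. enqueue(60): size=3

Answer: -1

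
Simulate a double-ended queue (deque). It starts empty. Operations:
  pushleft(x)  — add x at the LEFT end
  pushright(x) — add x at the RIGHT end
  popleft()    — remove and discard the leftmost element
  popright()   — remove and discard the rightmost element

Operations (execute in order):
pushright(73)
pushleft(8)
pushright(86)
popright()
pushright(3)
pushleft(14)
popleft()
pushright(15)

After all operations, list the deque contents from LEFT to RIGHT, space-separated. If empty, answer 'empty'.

Answer: 8 73 3 15

Derivation:
pushright(73): [73]
pushleft(8): [8, 73]
pushright(86): [8, 73, 86]
popright(): [8, 73]
pushright(3): [8, 73, 3]
pushleft(14): [14, 8, 73, 3]
popleft(): [8, 73, 3]
pushright(15): [8, 73, 3, 15]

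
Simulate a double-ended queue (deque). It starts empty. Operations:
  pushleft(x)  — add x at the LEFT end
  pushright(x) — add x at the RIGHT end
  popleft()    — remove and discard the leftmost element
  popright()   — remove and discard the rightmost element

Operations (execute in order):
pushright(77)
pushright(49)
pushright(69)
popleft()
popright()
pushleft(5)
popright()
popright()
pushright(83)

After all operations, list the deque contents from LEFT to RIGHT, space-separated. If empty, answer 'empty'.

Answer: 83

Derivation:
pushright(77): [77]
pushright(49): [77, 49]
pushright(69): [77, 49, 69]
popleft(): [49, 69]
popright(): [49]
pushleft(5): [5, 49]
popright(): [5]
popright(): []
pushright(83): [83]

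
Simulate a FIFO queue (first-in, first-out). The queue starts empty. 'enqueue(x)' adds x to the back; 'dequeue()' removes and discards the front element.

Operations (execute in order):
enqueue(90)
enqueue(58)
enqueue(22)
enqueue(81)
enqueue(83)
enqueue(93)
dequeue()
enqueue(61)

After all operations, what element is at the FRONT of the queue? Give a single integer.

enqueue(90): queue = [90]
enqueue(58): queue = [90, 58]
enqueue(22): queue = [90, 58, 22]
enqueue(81): queue = [90, 58, 22, 81]
enqueue(83): queue = [90, 58, 22, 81, 83]
enqueue(93): queue = [90, 58, 22, 81, 83, 93]
dequeue(): queue = [58, 22, 81, 83, 93]
enqueue(61): queue = [58, 22, 81, 83, 93, 61]

Answer: 58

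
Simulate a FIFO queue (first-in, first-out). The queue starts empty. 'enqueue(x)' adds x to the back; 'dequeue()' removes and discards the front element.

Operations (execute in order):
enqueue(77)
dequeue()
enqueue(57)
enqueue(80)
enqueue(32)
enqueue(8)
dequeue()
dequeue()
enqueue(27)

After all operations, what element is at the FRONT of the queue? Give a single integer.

Answer: 32

Derivation:
enqueue(77): queue = [77]
dequeue(): queue = []
enqueue(57): queue = [57]
enqueue(80): queue = [57, 80]
enqueue(32): queue = [57, 80, 32]
enqueue(8): queue = [57, 80, 32, 8]
dequeue(): queue = [80, 32, 8]
dequeue(): queue = [32, 8]
enqueue(27): queue = [32, 8, 27]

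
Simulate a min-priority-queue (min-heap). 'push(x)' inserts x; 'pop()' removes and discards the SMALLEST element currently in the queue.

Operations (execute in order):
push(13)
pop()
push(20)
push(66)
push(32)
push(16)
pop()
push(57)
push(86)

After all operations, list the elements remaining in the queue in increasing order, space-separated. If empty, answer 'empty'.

Answer: 20 32 57 66 86

Derivation:
push(13): heap contents = [13]
pop() → 13: heap contents = []
push(20): heap contents = [20]
push(66): heap contents = [20, 66]
push(32): heap contents = [20, 32, 66]
push(16): heap contents = [16, 20, 32, 66]
pop() → 16: heap contents = [20, 32, 66]
push(57): heap contents = [20, 32, 57, 66]
push(86): heap contents = [20, 32, 57, 66, 86]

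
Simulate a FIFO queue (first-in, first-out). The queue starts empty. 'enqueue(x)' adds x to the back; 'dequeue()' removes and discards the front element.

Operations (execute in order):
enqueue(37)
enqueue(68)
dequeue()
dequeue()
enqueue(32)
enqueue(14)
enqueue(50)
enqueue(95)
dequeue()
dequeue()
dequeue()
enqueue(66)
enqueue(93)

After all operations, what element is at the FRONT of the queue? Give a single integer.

Answer: 95

Derivation:
enqueue(37): queue = [37]
enqueue(68): queue = [37, 68]
dequeue(): queue = [68]
dequeue(): queue = []
enqueue(32): queue = [32]
enqueue(14): queue = [32, 14]
enqueue(50): queue = [32, 14, 50]
enqueue(95): queue = [32, 14, 50, 95]
dequeue(): queue = [14, 50, 95]
dequeue(): queue = [50, 95]
dequeue(): queue = [95]
enqueue(66): queue = [95, 66]
enqueue(93): queue = [95, 66, 93]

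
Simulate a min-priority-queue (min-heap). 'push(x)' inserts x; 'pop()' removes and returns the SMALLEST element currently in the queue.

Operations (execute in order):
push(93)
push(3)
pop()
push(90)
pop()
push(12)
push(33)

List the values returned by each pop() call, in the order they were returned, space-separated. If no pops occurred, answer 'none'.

Answer: 3 90

Derivation:
push(93): heap contents = [93]
push(3): heap contents = [3, 93]
pop() → 3: heap contents = [93]
push(90): heap contents = [90, 93]
pop() → 90: heap contents = [93]
push(12): heap contents = [12, 93]
push(33): heap contents = [12, 33, 93]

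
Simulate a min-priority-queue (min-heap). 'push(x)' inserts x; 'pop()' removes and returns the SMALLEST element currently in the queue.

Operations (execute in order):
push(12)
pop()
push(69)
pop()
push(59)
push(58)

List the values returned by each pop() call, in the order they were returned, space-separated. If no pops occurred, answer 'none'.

Answer: 12 69

Derivation:
push(12): heap contents = [12]
pop() → 12: heap contents = []
push(69): heap contents = [69]
pop() → 69: heap contents = []
push(59): heap contents = [59]
push(58): heap contents = [58, 59]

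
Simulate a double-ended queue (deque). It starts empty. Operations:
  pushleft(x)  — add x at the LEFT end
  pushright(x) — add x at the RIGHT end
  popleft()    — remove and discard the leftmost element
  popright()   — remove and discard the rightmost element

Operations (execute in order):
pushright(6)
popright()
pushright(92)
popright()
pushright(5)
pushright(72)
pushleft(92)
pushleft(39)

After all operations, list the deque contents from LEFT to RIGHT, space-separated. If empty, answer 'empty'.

Answer: 39 92 5 72

Derivation:
pushright(6): [6]
popright(): []
pushright(92): [92]
popright(): []
pushright(5): [5]
pushright(72): [5, 72]
pushleft(92): [92, 5, 72]
pushleft(39): [39, 92, 5, 72]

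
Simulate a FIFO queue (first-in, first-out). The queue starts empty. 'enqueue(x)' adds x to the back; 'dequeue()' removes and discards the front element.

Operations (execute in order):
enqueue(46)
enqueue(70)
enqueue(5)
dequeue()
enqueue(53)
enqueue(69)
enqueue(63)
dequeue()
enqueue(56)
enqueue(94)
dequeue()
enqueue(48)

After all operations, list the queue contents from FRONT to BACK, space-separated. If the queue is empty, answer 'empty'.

enqueue(46): [46]
enqueue(70): [46, 70]
enqueue(5): [46, 70, 5]
dequeue(): [70, 5]
enqueue(53): [70, 5, 53]
enqueue(69): [70, 5, 53, 69]
enqueue(63): [70, 5, 53, 69, 63]
dequeue(): [5, 53, 69, 63]
enqueue(56): [5, 53, 69, 63, 56]
enqueue(94): [5, 53, 69, 63, 56, 94]
dequeue(): [53, 69, 63, 56, 94]
enqueue(48): [53, 69, 63, 56, 94, 48]

Answer: 53 69 63 56 94 48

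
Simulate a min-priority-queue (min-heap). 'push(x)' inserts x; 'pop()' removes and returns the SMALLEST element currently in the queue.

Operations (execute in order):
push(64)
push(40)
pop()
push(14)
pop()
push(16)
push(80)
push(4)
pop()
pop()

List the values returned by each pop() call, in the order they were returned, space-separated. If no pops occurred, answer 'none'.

push(64): heap contents = [64]
push(40): heap contents = [40, 64]
pop() → 40: heap contents = [64]
push(14): heap contents = [14, 64]
pop() → 14: heap contents = [64]
push(16): heap contents = [16, 64]
push(80): heap contents = [16, 64, 80]
push(4): heap contents = [4, 16, 64, 80]
pop() → 4: heap contents = [16, 64, 80]
pop() → 16: heap contents = [64, 80]

Answer: 40 14 4 16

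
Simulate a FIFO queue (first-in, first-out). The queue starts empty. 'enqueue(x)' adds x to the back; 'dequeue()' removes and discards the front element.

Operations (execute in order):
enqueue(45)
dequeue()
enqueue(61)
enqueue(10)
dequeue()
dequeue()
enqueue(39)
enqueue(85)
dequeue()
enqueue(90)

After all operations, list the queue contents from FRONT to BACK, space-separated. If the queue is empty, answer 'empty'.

enqueue(45): [45]
dequeue(): []
enqueue(61): [61]
enqueue(10): [61, 10]
dequeue(): [10]
dequeue(): []
enqueue(39): [39]
enqueue(85): [39, 85]
dequeue(): [85]
enqueue(90): [85, 90]

Answer: 85 90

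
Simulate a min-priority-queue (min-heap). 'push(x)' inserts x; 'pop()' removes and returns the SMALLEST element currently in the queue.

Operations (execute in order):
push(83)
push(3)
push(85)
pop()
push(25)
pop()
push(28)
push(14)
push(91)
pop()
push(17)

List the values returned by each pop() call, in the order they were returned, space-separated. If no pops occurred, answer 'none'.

Answer: 3 25 14

Derivation:
push(83): heap contents = [83]
push(3): heap contents = [3, 83]
push(85): heap contents = [3, 83, 85]
pop() → 3: heap contents = [83, 85]
push(25): heap contents = [25, 83, 85]
pop() → 25: heap contents = [83, 85]
push(28): heap contents = [28, 83, 85]
push(14): heap contents = [14, 28, 83, 85]
push(91): heap contents = [14, 28, 83, 85, 91]
pop() → 14: heap contents = [28, 83, 85, 91]
push(17): heap contents = [17, 28, 83, 85, 91]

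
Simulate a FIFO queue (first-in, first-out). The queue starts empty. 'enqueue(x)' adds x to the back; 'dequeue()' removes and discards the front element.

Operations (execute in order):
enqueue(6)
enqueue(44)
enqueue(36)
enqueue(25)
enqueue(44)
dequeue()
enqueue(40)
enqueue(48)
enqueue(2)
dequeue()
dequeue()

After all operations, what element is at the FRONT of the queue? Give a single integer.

enqueue(6): queue = [6]
enqueue(44): queue = [6, 44]
enqueue(36): queue = [6, 44, 36]
enqueue(25): queue = [6, 44, 36, 25]
enqueue(44): queue = [6, 44, 36, 25, 44]
dequeue(): queue = [44, 36, 25, 44]
enqueue(40): queue = [44, 36, 25, 44, 40]
enqueue(48): queue = [44, 36, 25, 44, 40, 48]
enqueue(2): queue = [44, 36, 25, 44, 40, 48, 2]
dequeue(): queue = [36, 25, 44, 40, 48, 2]
dequeue(): queue = [25, 44, 40, 48, 2]

Answer: 25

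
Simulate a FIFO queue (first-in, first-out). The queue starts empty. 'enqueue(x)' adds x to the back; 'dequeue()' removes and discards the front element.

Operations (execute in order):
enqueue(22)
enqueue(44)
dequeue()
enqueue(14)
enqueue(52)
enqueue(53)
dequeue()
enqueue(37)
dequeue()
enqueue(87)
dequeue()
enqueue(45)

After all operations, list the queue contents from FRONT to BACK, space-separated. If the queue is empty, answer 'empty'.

enqueue(22): [22]
enqueue(44): [22, 44]
dequeue(): [44]
enqueue(14): [44, 14]
enqueue(52): [44, 14, 52]
enqueue(53): [44, 14, 52, 53]
dequeue(): [14, 52, 53]
enqueue(37): [14, 52, 53, 37]
dequeue(): [52, 53, 37]
enqueue(87): [52, 53, 37, 87]
dequeue(): [53, 37, 87]
enqueue(45): [53, 37, 87, 45]

Answer: 53 37 87 45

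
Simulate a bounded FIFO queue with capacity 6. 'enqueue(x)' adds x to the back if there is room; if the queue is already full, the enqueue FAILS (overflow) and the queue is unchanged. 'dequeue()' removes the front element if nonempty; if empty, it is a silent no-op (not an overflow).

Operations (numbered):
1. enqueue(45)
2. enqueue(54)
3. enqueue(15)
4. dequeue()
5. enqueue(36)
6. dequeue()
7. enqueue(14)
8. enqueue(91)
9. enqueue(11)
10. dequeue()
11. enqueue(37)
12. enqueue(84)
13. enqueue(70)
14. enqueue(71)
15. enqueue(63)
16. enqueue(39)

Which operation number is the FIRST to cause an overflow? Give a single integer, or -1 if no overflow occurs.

Answer: 13

Derivation:
1. enqueue(45): size=1
2. enqueue(54): size=2
3. enqueue(15): size=3
4. dequeue(): size=2
5. enqueue(36): size=3
6. dequeue(): size=2
7. enqueue(14): size=3
8. enqueue(91): size=4
9. enqueue(11): size=5
10. dequeue(): size=4
11. enqueue(37): size=5
12. enqueue(84): size=6
13. enqueue(70): size=6=cap → OVERFLOW (fail)
14. enqueue(71): size=6=cap → OVERFLOW (fail)
15. enqueue(63): size=6=cap → OVERFLOW (fail)
16. enqueue(39): size=6=cap → OVERFLOW (fail)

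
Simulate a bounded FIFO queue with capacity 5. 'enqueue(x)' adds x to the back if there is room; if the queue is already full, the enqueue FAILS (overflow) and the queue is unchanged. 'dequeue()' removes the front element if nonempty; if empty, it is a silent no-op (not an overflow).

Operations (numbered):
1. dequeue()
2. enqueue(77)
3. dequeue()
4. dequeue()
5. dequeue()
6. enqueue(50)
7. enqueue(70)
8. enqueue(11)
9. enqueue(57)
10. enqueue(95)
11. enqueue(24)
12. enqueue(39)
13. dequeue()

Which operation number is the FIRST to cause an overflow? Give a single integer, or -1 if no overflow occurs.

1. dequeue(): empty, no-op, size=0
2. enqueue(77): size=1
3. dequeue(): size=0
4. dequeue(): empty, no-op, size=0
5. dequeue(): empty, no-op, size=0
6. enqueue(50): size=1
7. enqueue(70): size=2
8. enqueue(11): size=3
9. enqueue(57): size=4
10. enqueue(95): size=5
11. enqueue(24): size=5=cap → OVERFLOW (fail)
12. enqueue(39): size=5=cap → OVERFLOW (fail)
13. dequeue(): size=4

Answer: 11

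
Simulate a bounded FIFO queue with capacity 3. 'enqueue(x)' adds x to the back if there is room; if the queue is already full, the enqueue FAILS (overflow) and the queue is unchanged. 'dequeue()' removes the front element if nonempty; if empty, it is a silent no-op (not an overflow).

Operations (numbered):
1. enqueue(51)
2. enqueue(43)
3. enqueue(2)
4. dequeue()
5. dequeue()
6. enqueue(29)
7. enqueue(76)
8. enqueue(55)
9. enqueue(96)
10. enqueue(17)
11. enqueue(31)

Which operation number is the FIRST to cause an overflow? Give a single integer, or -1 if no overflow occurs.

Answer: 8

Derivation:
1. enqueue(51): size=1
2. enqueue(43): size=2
3. enqueue(2): size=3
4. dequeue(): size=2
5. dequeue(): size=1
6. enqueue(29): size=2
7. enqueue(76): size=3
8. enqueue(55): size=3=cap → OVERFLOW (fail)
9. enqueue(96): size=3=cap → OVERFLOW (fail)
10. enqueue(17): size=3=cap → OVERFLOW (fail)
11. enqueue(31): size=3=cap → OVERFLOW (fail)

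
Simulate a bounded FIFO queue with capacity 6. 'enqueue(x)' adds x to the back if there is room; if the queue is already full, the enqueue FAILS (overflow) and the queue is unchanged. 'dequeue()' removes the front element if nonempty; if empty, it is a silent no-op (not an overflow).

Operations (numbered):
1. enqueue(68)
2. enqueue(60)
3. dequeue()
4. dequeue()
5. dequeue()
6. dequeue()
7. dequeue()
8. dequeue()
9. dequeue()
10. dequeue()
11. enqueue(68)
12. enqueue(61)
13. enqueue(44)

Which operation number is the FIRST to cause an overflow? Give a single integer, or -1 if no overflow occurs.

Answer: -1

Derivation:
1. enqueue(68): size=1
2. enqueue(60): size=2
3. dequeue(): size=1
4. dequeue(): size=0
5. dequeue(): empty, no-op, size=0
6. dequeue(): empty, no-op, size=0
7. dequeue(): empty, no-op, size=0
8. dequeue(): empty, no-op, size=0
9. dequeue(): empty, no-op, size=0
10. dequeue(): empty, no-op, size=0
11. enqueue(68): size=1
12. enqueue(61): size=2
13. enqueue(44): size=3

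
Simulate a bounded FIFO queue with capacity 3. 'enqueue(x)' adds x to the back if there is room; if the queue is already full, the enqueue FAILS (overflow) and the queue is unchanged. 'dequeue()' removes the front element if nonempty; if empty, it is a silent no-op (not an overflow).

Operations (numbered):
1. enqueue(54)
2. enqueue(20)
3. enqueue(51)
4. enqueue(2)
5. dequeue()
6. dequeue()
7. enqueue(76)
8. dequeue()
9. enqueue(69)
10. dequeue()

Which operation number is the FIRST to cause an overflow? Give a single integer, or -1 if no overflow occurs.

1. enqueue(54): size=1
2. enqueue(20): size=2
3. enqueue(51): size=3
4. enqueue(2): size=3=cap → OVERFLOW (fail)
5. dequeue(): size=2
6. dequeue(): size=1
7. enqueue(76): size=2
8. dequeue(): size=1
9. enqueue(69): size=2
10. dequeue(): size=1

Answer: 4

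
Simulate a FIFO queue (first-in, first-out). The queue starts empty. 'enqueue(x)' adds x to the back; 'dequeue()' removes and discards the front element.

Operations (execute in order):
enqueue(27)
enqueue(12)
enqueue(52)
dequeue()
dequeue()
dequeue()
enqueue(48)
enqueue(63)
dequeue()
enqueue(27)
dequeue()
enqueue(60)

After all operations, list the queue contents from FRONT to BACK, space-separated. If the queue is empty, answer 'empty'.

enqueue(27): [27]
enqueue(12): [27, 12]
enqueue(52): [27, 12, 52]
dequeue(): [12, 52]
dequeue(): [52]
dequeue(): []
enqueue(48): [48]
enqueue(63): [48, 63]
dequeue(): [63]
enqueue(27): [63, 27]
dequeue(): [27]
enqueue(60): [27, 60]

Answer: 27 60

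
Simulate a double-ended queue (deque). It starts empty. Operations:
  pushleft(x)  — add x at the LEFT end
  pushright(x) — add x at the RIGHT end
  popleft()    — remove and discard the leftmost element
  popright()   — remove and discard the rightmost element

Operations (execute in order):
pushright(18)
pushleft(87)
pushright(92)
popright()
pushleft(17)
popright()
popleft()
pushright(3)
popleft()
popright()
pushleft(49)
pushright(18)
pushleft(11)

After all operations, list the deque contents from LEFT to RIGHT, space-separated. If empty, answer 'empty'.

Answer: 11 49 18

Derivation:
pushright(18): [18]
pushleft(87): [87, 18]
pushright(92): [87, 18, 92]
popright(): [87, 18]
pushleft(17): [17, 87, 18]
popright(): [17, 87]
popleft(): [87]
pushright(3): [87, 3]
popleft(): [3]
popright(): []
pushleft(49): [49]
pushright(18): [49, 18]
pushleft(11): [11, 49, 18]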